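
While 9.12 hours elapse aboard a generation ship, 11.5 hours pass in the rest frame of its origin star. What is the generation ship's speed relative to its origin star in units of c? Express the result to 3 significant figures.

0.609c

γ = Δt/Δτ = 11.5/9.12 = 1.261.
β = √(1 − 1/γ²) = √(1 − 0.628883) = √0.371117 = 0.609.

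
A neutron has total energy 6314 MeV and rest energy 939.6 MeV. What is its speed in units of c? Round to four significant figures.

γ = E/(mc²) = 6314/939.6 = 6.7199.
β = √(1 − 1/γ²) = √(1 − 0.0221449) = √0.9778551 = 0.9889.

0.9889c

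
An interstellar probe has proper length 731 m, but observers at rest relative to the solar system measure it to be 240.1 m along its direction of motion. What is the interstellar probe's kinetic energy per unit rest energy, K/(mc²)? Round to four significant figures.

2.045

Length contraction gives γ = L₀/L = 731/240.1 = 3.04456.
K/(mc²) = γ − 1 = 3.04456 − 1 = 2.045.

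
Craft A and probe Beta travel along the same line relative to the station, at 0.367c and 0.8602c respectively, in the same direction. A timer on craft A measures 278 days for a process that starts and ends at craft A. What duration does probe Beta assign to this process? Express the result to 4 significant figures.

The velocity of craft A relative to probe Beta is (0.367 − 0.8602)c / (1 − 0.367×0.8602) = −0.72073c; relative speed 0.72073c.
At |u| = 0.72073c, γ = (1 − 0.519452)^(−1/2) = 1.4426.
The clock on craft A records proper time, so probe Beta measures Δt = γΔτ = 1.4426 × 278 = 401.0 days.

401.0 days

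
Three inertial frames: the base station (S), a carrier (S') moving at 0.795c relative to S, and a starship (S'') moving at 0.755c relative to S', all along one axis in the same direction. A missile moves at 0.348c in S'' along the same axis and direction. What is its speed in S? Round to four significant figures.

First combine the missile and starship (S''→S'): u₁ = (0.348 + 0.755)/(1 + 0.348×0.755) = 1.103/1.26274 = 0.8735.
Then combine with the carrier (S'→S): u = (0.8735 + 0.795)/(1 + 0.8735×0.795) = 1.6685/1.6944325 = 0.9847.

0.9847c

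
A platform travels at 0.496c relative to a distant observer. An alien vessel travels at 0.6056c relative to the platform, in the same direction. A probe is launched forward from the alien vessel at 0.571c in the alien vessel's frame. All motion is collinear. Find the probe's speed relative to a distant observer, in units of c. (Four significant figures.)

Compose velocities in two stages. Stage 1 (into S'): u₁ = (0.571+0.6056)/(1+0.571×0.6056) = 0.87428.
Stage 2 (into S): u = (0.87428+0.496)/(1+0.87428×0.496) = 0.9558, so the speed is 0.9558c.

0.9558c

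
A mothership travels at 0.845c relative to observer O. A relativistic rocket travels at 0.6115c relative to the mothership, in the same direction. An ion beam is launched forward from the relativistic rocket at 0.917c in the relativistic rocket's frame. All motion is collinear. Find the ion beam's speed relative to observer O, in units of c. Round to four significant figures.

Compose velocities in two stages. Stage 1 (into S'): u₁ = (0.917+0.6115)/(1+0.917×0.6115) = 0.97934.
Stage 2 (into S): u = (0.97934+0.845)/(1+0.97934×0.845) = 0.99825, so the speed is 0.9982c.

0.9982c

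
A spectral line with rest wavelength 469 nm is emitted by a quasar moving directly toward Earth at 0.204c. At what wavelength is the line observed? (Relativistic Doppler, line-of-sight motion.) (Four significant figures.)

Relativistic Doppler for wavelength: λ_obs = λ_src · √((1−β)/(1+β)).
With β = 0.204: factor = √(0.796/1.204) = 0.8131.
λ_obs = 469 × 0.8131 = 381.3 nm.

381.3 nm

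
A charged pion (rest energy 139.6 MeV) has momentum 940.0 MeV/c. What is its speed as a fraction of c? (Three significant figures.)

βγ = pc/(mc²) = 940.0/139.6 = 6.7335.
Since γ² = 1 + (βγ)² = 46.34, γ = √46.34 = 6.80735, and β = (βγ)/γ = 6.7335/6.80735 = 0.989.

0.989c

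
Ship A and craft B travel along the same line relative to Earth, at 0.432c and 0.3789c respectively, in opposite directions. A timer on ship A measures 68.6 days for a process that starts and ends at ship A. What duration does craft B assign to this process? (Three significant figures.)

Transform ship A's velocity into craft B's frame: (0.432 + 0.3789)/(1 + 0.432·0.3789) = 0.8109/1.1636848, so the relative speed is 0.69684c.
γ for this relative speed: γ = 1/√(1 − 0.485586) = 1.3943.
The clock on ship A records proper time, so craft B measures Δt = γΔτ = 1.3943 × 68.6 = 95.6 days.

95.6 days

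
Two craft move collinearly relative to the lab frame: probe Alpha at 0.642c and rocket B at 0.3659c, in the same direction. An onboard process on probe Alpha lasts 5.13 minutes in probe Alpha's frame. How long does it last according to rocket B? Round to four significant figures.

Speed of probe Alpha in rocket B's frame: u = (v_A − v_B)/(1 − v_A v_B/c²) = (0.642 − 0.3659)/(1 − 0.642×0.3659) = 0.2761/0.7650922 = 0.36087; |u| = 0.36087c.
At |u| = 0.36087c, γ = (1 − 0.130227)^(−1/2) = 1.0723.
Probe Alpha's interval is proper; time dilation gives Δt_B = γΔτ = 1.0723 × 5.13 minutes = 5.501 minutes.

5.501 minutes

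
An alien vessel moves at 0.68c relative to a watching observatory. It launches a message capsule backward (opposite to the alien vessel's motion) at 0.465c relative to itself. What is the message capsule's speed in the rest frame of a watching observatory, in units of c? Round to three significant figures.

0.314c

Relativistic velocity addition: u = (u' + v)/(1 + u'v/c²), with u' = −0.465c and v = 0.68c.
Numerator: −0.465 + 0.68 = 0.215. Denominator: 1 + (−0.465)(0.68) = 0.6838.
u = 0.215/0.6838 = 0.31442, so the speed is 0.314c.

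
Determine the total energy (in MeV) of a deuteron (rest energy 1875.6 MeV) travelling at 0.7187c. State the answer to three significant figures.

2700 MeV

γ = 1/√(1 − β²) = 1/√(1 − 0.51652969) = 1/√0.48347031 = 1/0.69532 = 1.4382.
Total energy: E = γmc² = 1.4382 × 1875.6 MeV = 2700 MeV.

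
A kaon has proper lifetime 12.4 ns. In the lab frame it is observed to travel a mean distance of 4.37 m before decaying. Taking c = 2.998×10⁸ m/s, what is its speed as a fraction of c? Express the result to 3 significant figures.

Let x = d/(cτ) = 4.370 m / (2.998×10⁸ m/s × 1.240×10^-8 s) = 1.1755. Since d = βγcτ, x = βγ = β/√(1−β²).
Solving: β² = x²/(1+x²) = 1.3818/2.3818 = 0.580149, so β = 0.762.

0.762c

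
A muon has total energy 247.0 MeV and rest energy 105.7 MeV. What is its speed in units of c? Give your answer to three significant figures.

γ = E/(mc²) = 247.0/105.7 = 2.3368.
β = √(1 − 1/γ²) = √(1 − 0.183129) = √0.816871 = 0.904.

0.904c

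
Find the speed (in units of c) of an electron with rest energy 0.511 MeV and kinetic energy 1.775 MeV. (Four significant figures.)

0.9747c

γ = 1 + K/(mc²) = 1 + 1.775/0.511 = 4.4736.
β = √(1 − 1/γ²) = √(1 − 0.0499673) = √0.9500327 = 0.9747.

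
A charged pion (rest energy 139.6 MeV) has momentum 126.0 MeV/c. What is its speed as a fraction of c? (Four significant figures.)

pc/(mc²) = 126.0/139.6 = 0.90258 = βγ = β/√(1−β²).
So β² = x²/(1 + x²) with x = 0.90258: x² = 0.814651, β² = 0.814651/1.814651 = 0.44893, β = 0.6700.

0.6700c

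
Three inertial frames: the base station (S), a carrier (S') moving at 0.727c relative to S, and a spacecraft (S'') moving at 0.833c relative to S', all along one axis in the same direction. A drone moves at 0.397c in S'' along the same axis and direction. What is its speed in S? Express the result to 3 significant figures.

First combine the drone and spacecraft (S''→S'): u₁ = (0.397 + 0.833)/(1 + 0.397×0.833) = 1.23/1.330701 = 0.92432.
Then combine with the carrier (S'→S): u = (0.92432 + 0.727)/(1 + 0.92432×0.727) = 1.65132/1.67198064 = 0.98764.

0.988c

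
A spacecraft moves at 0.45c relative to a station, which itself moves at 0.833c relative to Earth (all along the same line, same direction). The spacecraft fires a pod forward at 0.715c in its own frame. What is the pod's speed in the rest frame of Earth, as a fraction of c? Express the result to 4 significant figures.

0.9886c

First combine the pod and spacecraft (S''→S'): u₁ = (0.715 + 0.45)/(1 + 0.715×0.45) = 1.165/1.32175 = 0.88141.
Then combine with the station (S'→S): u = (0.88141 + 0.833)/(1 + 0.88141×0.833) = 1.71441/1.73421453 = 0.98858.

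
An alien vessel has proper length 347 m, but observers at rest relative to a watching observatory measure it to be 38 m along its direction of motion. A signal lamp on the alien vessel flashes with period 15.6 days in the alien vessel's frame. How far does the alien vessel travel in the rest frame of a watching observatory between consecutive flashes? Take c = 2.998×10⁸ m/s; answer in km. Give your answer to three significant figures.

3.67×10^12 km

γ = L₀/L = 347/38 = 9.13158.
β = √(1 − 1/γ²) = 0.99399. Lab-frame period = γτ = 9.13158×15.6 days = 142.45 days. Distance = βc × γτ = 0.99399 × 2.998×10⁸ m/s × 12307680 s = 3.6677×10^15 m = 3.67×10^12 km.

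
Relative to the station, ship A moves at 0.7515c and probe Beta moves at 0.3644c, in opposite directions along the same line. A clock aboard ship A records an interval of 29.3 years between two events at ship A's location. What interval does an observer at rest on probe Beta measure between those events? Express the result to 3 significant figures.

60.8 years

The velocity of ship A relative to probe Beta is (0.7515 + 0.3644)c / (1 + 0.7515×0.3644) = 0.87601c; relative speed 0.87601c.
γ for this relative speed: γ = 1/√(1 − 0.767394) = 2.0734.
Ship A's interval is proper; time dilation gives Δt_B = γΔτ = 2.0734 × 29.3 years = 60.8 years.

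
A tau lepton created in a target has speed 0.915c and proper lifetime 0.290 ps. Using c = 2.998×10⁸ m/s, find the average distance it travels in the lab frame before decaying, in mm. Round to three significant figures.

0.197 mm

Lorentz factor: γ = (1 − 0.837225)^(−1/2) = 2.4786.
Lab-frame lifetime: Δt = γτ = 2.4786 × 0.290 ps = 0.71879 ps.
Distance: d = vΔt = 0.915 × 2.998×10⁸ m/s × 7.1879×10^-13 s = 1.97×10^-4 m = 0.197 mm.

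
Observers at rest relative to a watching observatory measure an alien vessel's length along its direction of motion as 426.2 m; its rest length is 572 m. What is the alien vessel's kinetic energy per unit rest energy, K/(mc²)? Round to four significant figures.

From L = L₀/γ: γ = 572/426.2 = 1.34209.
K/(mc²) = γ − 1 = 1.34209 − 1 = 0.3421.

0.3421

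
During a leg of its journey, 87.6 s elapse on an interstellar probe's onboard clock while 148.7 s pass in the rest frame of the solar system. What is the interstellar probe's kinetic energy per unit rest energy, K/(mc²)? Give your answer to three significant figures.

0.697

γ = Δt/Δτ = 148.7/87.6 = 1.69749.
K/(mc²) = γ − 1 = 1.69749 − 1 = 0.697.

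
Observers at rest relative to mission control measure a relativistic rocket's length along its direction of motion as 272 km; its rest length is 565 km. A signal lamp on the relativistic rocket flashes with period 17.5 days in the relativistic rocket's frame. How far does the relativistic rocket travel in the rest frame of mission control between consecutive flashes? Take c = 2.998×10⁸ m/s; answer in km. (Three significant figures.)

8.25×10^11 km

γ = L₀/L = 565/272 = 2.07721.
β = √(1 − 1/γ²) = 0.87649. Lab-frame period = γτ = 2.07721×17.5 days = 36.351 days. Distance = βc × γτ = 0.87649 × 2.998×10⁸ m/s × 3140726.4 s = 8.2529×10^14 m = 8.25×10^11 km.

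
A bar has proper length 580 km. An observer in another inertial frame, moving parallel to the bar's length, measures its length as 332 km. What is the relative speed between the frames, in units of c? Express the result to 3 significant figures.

0.820c

Length contraction gives γ = L₀/L = 580/332 = 1.747.
β = √(1 − 1/γ²) = √0.672347 = 0.820.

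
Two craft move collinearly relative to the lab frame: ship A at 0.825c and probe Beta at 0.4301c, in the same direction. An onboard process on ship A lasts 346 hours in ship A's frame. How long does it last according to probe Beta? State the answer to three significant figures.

The velocity of ship A relative to probe Beta is (0.825 − 0.4301)c / (1 − 0.825×0.4301) = 0.61209c; relative speed 0.61209c.
γ for this relative speed: γ = 1/√(1 − 0.374654) = 1.2646.
The clock on ship A records proper time, so probe Beta measures Δt = γΔτ = 1.2646 × 346 = 438 hours.

438 hours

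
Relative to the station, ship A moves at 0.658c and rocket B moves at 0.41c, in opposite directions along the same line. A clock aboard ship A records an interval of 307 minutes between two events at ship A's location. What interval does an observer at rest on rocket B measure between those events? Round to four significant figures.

Speed of ship A in rocket B's frame: u = (v_A + v_B)/(1 + v_A v_B/c²) = (0.658 + 0.41)/(1 + 0.658×0.41) = 1.068/1.26978 = 0.84109; |u| = 0.84109c.
γ for this relative speed: γ = 1/√(1 − 0.707432) = 1.8488.
The clock on ship A records proper time, so rocket B measures Δt = γΔτ = 1.8488 × 307 = 567.6 minutes.

567.6 minutes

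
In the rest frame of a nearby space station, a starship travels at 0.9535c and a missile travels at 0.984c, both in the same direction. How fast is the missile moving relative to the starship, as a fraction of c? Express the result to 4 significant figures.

Transform to the starship's frame: u' = (u − v)/(1 − uv/c²).
u' = (0.984 − 0.9535)/(1 − 0.984×0.9535) = 0.0305/0.061756 = 0.49388.
Speed in the starship's frame: 0.4939c (in the same direction).

0.4939c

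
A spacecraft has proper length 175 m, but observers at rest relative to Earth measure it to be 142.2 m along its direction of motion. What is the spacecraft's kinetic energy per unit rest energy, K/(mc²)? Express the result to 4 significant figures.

0.2307

Length contraction gives γ = L₀/L = 175/142.2 = 1.23066.
Since K = (γ−1)mc², K/(mc²) = 1.23066 − 1 = 0.2307.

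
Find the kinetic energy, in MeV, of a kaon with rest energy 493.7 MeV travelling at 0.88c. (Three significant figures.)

546 MeV

With β = 0.88, γ = 1/√(1 − 0.88²) = 1/√0.2256 = 2.1054.
Kinetic energy: K = (γ − 1)mc² = (2.1054 − 1) × 493.7 MeV = 1.1054 × 493.7 = 546 MeV.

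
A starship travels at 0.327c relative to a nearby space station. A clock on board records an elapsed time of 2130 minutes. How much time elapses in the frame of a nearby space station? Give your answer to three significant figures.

2250 minutes

γ = 1/√(1 − β²) = 1/√(1 − 0.106929) = 1/√0.893071 = 1/0.945024 = 1.0582.
The onboard clock measures proper time, so the interval in the rest frame of a nearby space station is dilated: Δt = γ·Δτ = 1.0582 × 2130 minutes = 2250 minutes.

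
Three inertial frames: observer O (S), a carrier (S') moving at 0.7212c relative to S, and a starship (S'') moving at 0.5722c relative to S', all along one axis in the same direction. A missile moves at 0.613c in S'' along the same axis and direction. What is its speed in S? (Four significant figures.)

Compose velocities in two stages. Stage 1 (into S'): u₁ = (0.613+0.5722)/(1+0.613×0.5722) = 0.87743.
Stage 2 (into S): u = (0.87743+0.7212)/(1+0.87743×0.7212) = 0.97907, so the speed is 0.9791c.

0.9791c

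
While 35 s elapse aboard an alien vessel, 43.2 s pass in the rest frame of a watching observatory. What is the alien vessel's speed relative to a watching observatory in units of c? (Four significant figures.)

γ = Δt/Δτ = 43.2/35 = 1.2343.
β = √(1 − 1/γ²) = √(1 − 0.656385) = √0.343615 = 0.5862.

0.5862c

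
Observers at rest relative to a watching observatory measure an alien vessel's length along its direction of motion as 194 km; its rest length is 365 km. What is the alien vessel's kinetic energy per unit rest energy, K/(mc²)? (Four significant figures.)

From L = L₀/γ: γ = 365/194 = 1.88144.
K/(mc²) = γ − 1 = 1.88144 − 1 = 0.8814.

0.8814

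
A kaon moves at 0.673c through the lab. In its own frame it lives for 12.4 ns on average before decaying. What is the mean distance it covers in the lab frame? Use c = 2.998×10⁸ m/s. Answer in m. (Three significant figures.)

γ = 1/√(1 − β²) = 1/√(1 − 0.452929) = 1/√0.547071 = 1/0.739642 = 1.352.
Lab-frame lifetime: Δt = γτ = 1.352 × 12.4 ns = 16.765 ns.
Distance: d = vΔt = 0.673 × 2.998×10⁸ m/s × 1.6765×10^-8 s = 3.38 m.

3.38 m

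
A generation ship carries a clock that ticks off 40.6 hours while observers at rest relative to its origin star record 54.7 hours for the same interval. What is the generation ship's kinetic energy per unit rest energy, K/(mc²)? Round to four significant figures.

0.3473

The time-dilation ratio gives γ = 54.7/40.6 = 1.34729.
K/(mc²) = γ − 1 = 1.34729 − 1 = 0.3473.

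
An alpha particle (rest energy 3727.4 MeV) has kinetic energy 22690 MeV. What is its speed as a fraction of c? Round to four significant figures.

0.9900c

K = (γ−1)mc², so γ = 1 + 22690/3727.4 = 7.0874.
Then v/c = √(1 − γ⁻²) = √(1 − 0.0199079) = √0.9800921 = 0.9900.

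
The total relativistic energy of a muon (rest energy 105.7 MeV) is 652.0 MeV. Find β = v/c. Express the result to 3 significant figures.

γ = E/(mc²) = 652.0/105.7 = 6.1684.
β = √(1 − 1/γ²) = √(1 − 0.0262818) = √0.9737182 = 0.987.

0.987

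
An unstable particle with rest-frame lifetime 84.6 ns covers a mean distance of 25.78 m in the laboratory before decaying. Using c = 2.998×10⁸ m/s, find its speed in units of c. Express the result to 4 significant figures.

0.7128c

d = βγcτ ⇒ βγ = d/(cτ) = 25.78 m / (25.36308 m) = 1.0164.
β = (βγ)/√(1+(βγ)²) = 1.0164/√2.03307 = 0.7128.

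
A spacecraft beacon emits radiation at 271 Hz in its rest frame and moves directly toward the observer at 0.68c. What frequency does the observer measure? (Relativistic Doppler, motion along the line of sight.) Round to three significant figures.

621 Hz

Relativistic Doppler (source moving toward): f_obs = f_src · √((1+β)/(1−β)).
With β = 0.68: factor = √(1.68/0.32) = 2.2913.
f_obs = 271 × 2.2913 = 621 Hz.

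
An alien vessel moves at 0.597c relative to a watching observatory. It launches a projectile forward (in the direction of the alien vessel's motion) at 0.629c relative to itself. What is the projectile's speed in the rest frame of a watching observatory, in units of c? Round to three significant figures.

0.891c

In units of c, u = (u' + v)/(1 + u'v) with u' = 0.629 and v = 0.597.
Numerator: 0.629 + 0.597 = 1.226. Denominator: 1 + (0.629)(0.597) = 1.375513.
u = 1.226/1.375513 = 0.8913, so the speed is 0.891c.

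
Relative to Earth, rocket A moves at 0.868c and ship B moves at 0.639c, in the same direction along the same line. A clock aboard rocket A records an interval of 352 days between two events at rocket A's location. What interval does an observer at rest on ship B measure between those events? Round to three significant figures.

410 days

The velocity of rocket A relative to ship B is (0.868 − 0.639)c / (1 − 0.868×0.639) = 0.5142c; relative speed 0.5142c.
At |u| = 0.5142c, γ = (1 − 0.264402)^(−1/2) = 1.1659.
Rocket A's interval is proper; time dilation gives Δt_B = γΔτ = 1.1659 × 352 days = 410 days.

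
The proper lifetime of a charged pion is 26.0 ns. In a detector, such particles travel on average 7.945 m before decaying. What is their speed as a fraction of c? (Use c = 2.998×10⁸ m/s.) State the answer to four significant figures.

Let x = d/(cτ) = 7.945 m / (2.998×10⁸ m/s × 2.600×10^-8 s) = 1.0193. Since d = βγcτ, x = βγ = β/√(1−β²).
Solving: β² = x²/(1+x²) = 1.03897/2.03897 = 0.509556, so β = 0.7138.

0.7138c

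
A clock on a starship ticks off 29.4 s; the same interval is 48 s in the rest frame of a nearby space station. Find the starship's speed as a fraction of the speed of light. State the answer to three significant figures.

0.790c

γ = Δt/Δτ = 48/29.4 = 1.6327.
β = √(1 − 1/γ²) = √(1 − 0.375135) = √0.624865 = 0.790.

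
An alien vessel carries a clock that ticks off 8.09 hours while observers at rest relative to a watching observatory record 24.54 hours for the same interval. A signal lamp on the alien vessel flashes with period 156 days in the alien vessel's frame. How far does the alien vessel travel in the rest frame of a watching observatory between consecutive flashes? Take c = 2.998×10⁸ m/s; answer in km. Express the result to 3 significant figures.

γ = Δt/Δτ = 24.54/8.09 = 3.03337.
β = √(1 − 1/γ²) = 0.9441. Lab-frame period = γτ = 3.03337×156 days = 473.21 days. Distance = βc × γτ = 0.9441 × 2.998×10⁸ m/s × 40885344 s = 1.1572×10^16 m = 1.16×10^13 km.

1.16×10^13 km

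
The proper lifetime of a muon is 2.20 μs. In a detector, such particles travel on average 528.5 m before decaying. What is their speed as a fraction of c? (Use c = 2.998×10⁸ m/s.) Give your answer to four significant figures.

0.6253c

d = βγcτ ⇒ βγ = d/(cτ) = 528.5 m / (659.56 m) = 0.80129.
β = (βγ)/√(1+(βγ)²) = 0.80129/√1.642066 = 0.6253.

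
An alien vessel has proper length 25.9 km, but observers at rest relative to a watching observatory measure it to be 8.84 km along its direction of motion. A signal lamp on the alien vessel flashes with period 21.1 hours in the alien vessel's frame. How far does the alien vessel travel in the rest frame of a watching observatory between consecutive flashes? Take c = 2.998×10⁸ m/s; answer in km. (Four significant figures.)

6.271×10^10 km

From L = L₀/γ: γ = 25.9/8.84 = 2.92986.
β = √(1 − 1/γ²) = 0.93995. Lab-frame period = γτ = 2.92986×21.1 hours = 61.82 hours. Distance = βc × γτ = 0.93995 × 2.998×10⁸ m/s × 222552 s = 6.2714×10^13 m = 6.271×10^10 km.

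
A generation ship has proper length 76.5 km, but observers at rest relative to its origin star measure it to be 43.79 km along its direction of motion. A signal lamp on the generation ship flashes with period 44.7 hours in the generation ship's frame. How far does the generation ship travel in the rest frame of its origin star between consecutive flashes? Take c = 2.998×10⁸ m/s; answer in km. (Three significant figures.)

6.91×10^10 km

From L = L₀/γ: γ = 76.5/43.79 = 1.74697.
β = √(1 − 1/γ²) = 0.81996. Lab-frame period = γτ = 1.74697×44.7 hours = 78.09 hours. Distance = βc × γτ = 0.81996 × 2.998×10⁸ m/s × 281124 s = 6.9107×10^13 m = 6.91×10^10 km.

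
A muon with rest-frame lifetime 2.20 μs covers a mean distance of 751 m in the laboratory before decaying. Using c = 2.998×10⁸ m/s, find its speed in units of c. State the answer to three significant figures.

d = βγcτ ⇒ βγ = d/(cτ) = 751.0 m / (659.56 m) = 1.1386.
β = (βγ)/√(1+(βγ)²) = 1.1386/√2.29641 = 0.751.

0.751c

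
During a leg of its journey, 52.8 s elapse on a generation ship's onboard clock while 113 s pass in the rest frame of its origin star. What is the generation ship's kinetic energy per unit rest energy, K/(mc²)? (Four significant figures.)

γ = Δt/Δτ = 113/52.8 = 2.14015.
K/(mc²) = γ − 1 = 2.14015 − 1 = 1.140.

1.140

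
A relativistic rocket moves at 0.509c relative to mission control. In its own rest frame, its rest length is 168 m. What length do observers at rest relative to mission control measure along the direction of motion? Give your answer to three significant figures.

145 m

γ = 1/√(1 − β²) = 1/√(1 − 0.259081) = 1/√0.740919 = 1/0.860767 = 1.1618.
Along the direction of motion the measured length is L₀/γ = 168/1.1618 = 145 m.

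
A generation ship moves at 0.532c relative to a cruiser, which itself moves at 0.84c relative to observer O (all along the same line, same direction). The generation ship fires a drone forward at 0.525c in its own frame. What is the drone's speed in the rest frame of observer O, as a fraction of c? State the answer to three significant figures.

0.984c

Compose velocities in two stages. Stage 1 (into S'): u₁ = (0.525+0.532)/(1+0.525×0.532) = 0.82623.
Stage 2 (into S): u = (0.82623+0.84)/(1+0.82623×0.84) = 0.98359, so the speed is 0.984c.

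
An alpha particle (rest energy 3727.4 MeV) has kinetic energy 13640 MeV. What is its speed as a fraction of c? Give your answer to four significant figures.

0.9767c

K = (γ−1)mc², so γ = 1 + 13640/3727.4 = 4.6594.
Then v/c = √(1 − γ⁻²) = √(1 − 0.0460617) = √0.9539383 = 0.9767.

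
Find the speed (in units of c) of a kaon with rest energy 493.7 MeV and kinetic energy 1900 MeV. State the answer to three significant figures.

γ = 1 + K/(mc²) = 1 + 1900/493.7 = 4.8485.
β = √(1 − 1/γ²) = √(1 − 0.0425388) = √0.9574612 = 0.978.

0.978c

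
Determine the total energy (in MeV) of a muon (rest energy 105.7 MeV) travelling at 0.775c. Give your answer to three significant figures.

β² = 0.600625, so γ = 1/√0.399375 = 1.5824.
Total energy: E = γmc² = 1.5824 × 105.7 MeV = 167 MeV.

167 MeV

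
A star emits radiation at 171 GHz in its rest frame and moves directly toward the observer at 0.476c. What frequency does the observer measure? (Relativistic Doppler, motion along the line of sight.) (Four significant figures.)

287.0 GHz

Relativistic Doppler (source moving toward): f_obs = f_src · √((1+β)/(1−β)).
With β = 0.476: factor = √(1.476/0.524) = 1.6783.
f_obs = 171 × 1.6783 = 287.0 GHz.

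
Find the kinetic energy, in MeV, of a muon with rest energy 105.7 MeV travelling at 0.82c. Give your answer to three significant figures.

79.0 MeV

Lorentz factor: γ = (1 − 0.6724)^(−1/2) = 1.74714.
Kinetic energy: K = (γ − 1)mc² = (1.74714 − 1) × 105.7 MeV = 0.74714 × 105.7 = 79.0 MeV.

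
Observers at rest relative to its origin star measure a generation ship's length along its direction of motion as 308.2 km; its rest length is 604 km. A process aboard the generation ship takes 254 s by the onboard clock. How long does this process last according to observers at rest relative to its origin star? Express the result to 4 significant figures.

From L = L₀/γ: γ = 604/308.2 = 1.95977.
Δt = γΔτ = 1.95977 × 254 = 497.8 s.

497.8 s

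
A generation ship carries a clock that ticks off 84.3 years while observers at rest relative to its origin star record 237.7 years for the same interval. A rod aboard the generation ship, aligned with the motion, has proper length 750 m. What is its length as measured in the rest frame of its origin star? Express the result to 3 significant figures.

The time-dilation ratio gives γ = 237.7/84.3 = 2.81969.
The rod contracts by the same γ: 750 m / 2.81969 = 266 m.

266 m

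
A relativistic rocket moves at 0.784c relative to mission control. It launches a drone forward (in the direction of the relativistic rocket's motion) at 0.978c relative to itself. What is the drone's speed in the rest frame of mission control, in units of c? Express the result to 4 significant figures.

In units of c, u = (u' + v)/(1 + u'v) with u' = 0.978 and v = 0.784.
Numerator: 0.978 + 0.784 = 1.762. Denominator: 1 + (0.978)(0.784) = 1.766752.
u = 1.762/1.766752 = 0.99731, so the speed is 0.9973c.

0.9973c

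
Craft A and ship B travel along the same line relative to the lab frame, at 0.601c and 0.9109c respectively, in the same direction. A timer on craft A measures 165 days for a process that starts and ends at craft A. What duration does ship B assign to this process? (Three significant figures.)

Speed of craft A in ship B's frame: u = (v_A − v_B)/(1 − v_A v_B/c²) = (0.601 − 0.9109)/(1 − 0.601×0.9109) = −0.3099/0.4525491 = −0.68479; |u| = 0.68479c.
γ for this relative speed: γ = 1/√(1 − 0.468937) = 1.3722.
The clock on craft A records proper time, so ship B measures Δt = γΔτ = 1.3722 × 165 = 226 days.

226 days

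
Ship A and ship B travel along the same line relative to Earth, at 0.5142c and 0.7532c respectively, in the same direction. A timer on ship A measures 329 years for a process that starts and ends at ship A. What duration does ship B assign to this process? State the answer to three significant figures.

357 years

Speed of ship A in ship B's frame: u = (v_A − v_B)/(1 − v_A v_B/c²) = (0.5142 − 0.7532)/(1 − 0.5142×0.7532) = −0.239/0.61270456 = −0.39007; |u| = 0.39007c.
γ for this relative speed: γ = 1/√(1 − 0.152155) = 1.086.
Ship A's interval is proper; time dilation gives Δt_B = γΔτ = 1.086 × 329 years = 357 years.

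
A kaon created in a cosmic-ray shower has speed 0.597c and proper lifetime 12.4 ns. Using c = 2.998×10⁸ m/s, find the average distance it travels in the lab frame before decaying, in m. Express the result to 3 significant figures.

2.77 m

γ = 1/√(1 − β²) = 1/√(1 − 0.356409) = 1/√0.643591 = 1/0.802241 = 1.2465.
Lab-frame lifetime: Δt = γτ = 1.2465 × 12.4 ns = 15.457 ns.
Distance: d = vΔt = 0.597 × 2.998×10⁸ m/s × 1.5457×10^-8 s = 2.77 m.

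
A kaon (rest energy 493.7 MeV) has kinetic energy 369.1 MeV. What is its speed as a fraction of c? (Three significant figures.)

0.820c

K = (γ−1)mc², so γ = 1 + 369.1/493.7 = 1.7476.
Then v/c = √(1 − γ⁻²) = √(1 − 0.327428) = √0.672572 = 0.820.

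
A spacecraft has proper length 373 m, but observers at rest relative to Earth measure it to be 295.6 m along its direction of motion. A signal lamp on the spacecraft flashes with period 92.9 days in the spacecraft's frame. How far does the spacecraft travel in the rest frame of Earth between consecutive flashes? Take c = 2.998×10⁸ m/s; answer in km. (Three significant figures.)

From L = L₀/γ: γ = 373/295.6 = 1.26184.
β = √(1 − 1/γ²) = 0.60988. Lab-frame period = γτ = 1.26184×92.9 days = 117.22 days. Distance = βc × γτ = 0.60988 × 2.998×10⁸ m/s × 10127808 s = 1.8518×10^15 m = 1.85×10^12 km.

1.85×10^12 km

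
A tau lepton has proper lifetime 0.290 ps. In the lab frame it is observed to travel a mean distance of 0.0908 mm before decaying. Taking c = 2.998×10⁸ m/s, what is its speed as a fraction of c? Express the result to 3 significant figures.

Let x = d/(cτ) = 9.080×10^-5 m / (2.998×10⁸ m/s × 2.900×10^-13 s) = 1.0444. Since d = βγcτ, x = βγ = β/√(1−β²).
Solving: β² = x²/(1+x²) = 1.09077/2.09077 = 0.521707, so β = 0.722.

0.722c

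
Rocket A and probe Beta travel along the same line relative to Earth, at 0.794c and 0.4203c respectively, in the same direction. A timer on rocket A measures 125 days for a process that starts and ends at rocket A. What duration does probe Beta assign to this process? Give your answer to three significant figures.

Speed of rocket A in probe Beta's frame: u = (v_A − v_B)/(1 − v_A v_B/c²) = (0.794 − 0.4203)/(1 − 0.794×0.4203) = 0.3737/0.6662818 = 0.56087; |u| = 0.56087c.
At |u| = 0.56087c, γ = (1 − 0.314575)^(−1/2) = 1.2079.
The clock on rocket A records proper time, so probe Beta measures Δt = γΔτ = 1.2079 × 125 = 151 days.

151 days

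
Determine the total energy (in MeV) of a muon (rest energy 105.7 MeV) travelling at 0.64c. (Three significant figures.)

γ = 1/√(1 − β²) = 1/√(1 − 0.4096) = 1/√0.5904 = 1/0.768375 = 1.3014.
Total energy: E = γmc² = 1.3014 × 105.7 MeV = 138 MeV.

138 MeV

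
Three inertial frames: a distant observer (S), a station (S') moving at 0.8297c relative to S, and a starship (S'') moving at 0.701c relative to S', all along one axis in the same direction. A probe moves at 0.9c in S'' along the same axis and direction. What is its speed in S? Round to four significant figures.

First combine the probe and starship (S''→S'): u₁ = (0.9 + 0.701)/(1 + 0.9×0.701) = 1.601/1.6309 = 0.98167.
Then combine with the station (S'→S): u = (0.98167 + 0.8297)/(1 + 0.98167×0.8297) = 1.81137/1.814491599 = 0.99828.

0.9983c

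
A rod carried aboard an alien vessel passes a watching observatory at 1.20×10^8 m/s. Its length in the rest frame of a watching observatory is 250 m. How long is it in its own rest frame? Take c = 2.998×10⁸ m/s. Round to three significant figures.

β = v/c = (1.20×10^8 m/s)/(2.998×10⁸ m/s) = 0.400267.
γ = 1/√(1 − β²) = 1/√(1 − 0.1602137) = 1/√0.8397863 = 1/0.916399 = 1.0912.
Proper length: L₀ = γ·L = 1.0912 × 250 = 273 m.

273 m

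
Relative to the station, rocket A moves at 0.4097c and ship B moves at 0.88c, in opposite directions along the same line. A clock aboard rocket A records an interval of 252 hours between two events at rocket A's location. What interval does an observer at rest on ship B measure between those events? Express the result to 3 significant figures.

791 hours

The velocity of rocket A relative to ship B is (0.4097 + 0.88)c / (1 + 0.4097×0.88) = 0.94794c; relative speed 0.94794c.
γ for this relative speed: γ = 1/√(1 − 0.89859) = 3.1402.
The clock on rocket A records proper time, so ship B measures Δt = γΔτ = 3.1402 × 252 = 791 hours.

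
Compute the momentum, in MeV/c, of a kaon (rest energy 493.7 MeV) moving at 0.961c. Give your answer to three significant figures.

β² = 0.923521, so γ = 1/√0.076479 = 3.616.
Momentum: p = γβ·mc = 3.616 × 0.961 × 493.7 MeV/c = 1720 MeV/c.

1720 MeV/c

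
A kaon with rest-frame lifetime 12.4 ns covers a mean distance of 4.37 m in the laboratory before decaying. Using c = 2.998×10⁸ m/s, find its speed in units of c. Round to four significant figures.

0.7617c

Lab distance = (lab lifetime)·v = γτ·βc, so βγ = d/(cτ) = 4.370/(2.998×10⁸ × 1.240×10^-8) = 1.1755.
With βγ = 1.1755: γ² = 1 + (βγ)² = 2.3818, and β = (βγ)/γ = 1.1755/1.54331 = 0.7617.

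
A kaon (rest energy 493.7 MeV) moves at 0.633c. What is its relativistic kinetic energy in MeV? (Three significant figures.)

With β = 0.633, γ = 1/√(1 − 0.633²) = 1/√0.599311 = 1.29174.
Kinetic energy: K = (γ − 1)mc² = (1.29174 − 1) × 493.7 MeV = 0.29174 × 493.7 = 144 MeV.

144 MeV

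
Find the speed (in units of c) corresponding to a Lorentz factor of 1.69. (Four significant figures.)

β = √(1 − 1/γ²) = √(1 − 1/2.8561) = √0.649872 = 0.8061.

0.8061c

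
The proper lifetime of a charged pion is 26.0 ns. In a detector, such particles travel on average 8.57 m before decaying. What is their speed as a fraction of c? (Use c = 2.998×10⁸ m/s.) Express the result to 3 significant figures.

0.740c

Let x = d/(cτ) = 8.570 m / (2.998×10⁸ m/s × 2.600×10^-8 s) = 1.0995. Since d = βγcτ, x = βγ = β/√(1−β²).
Solving: β² = x²/(1+x²) = 1.2089/2.2089 = 0.547286, so β = 0.740.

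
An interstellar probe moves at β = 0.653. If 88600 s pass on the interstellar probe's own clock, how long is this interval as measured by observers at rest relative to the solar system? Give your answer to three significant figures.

With β = 0.653, γ = 1/√(1 − 0.653²) = 1/√0.573591 = 1.3204.
The onboard clock measures proper time, so the interval in the rest frame of the solar system is dilated: Δt = γ·Δτ = 1.3204 × 88600 s = 1.17×10^5 s.

1.17×10^5 s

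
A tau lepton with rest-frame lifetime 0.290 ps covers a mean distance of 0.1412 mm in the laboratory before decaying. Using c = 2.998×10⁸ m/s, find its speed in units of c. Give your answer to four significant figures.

0.8515c

Lab distance = (lab lifetime)·v = γτ·βc, so βγ = d/(cτ) = 1.412×10^-4/(2.998×10⁸ × 2.900×10^-13) = 1.6241.
With βγ = 1.6241: γ² = 1 + (βγ)² = 3.6377, and β = (βγ)/γ = 1.6241/1.90728 = 0.8515.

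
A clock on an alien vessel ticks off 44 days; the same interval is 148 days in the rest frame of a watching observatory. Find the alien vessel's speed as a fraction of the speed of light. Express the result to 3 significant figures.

0.955c

γ = Δt/Δτ = 148/44 = 3.3636.
β = √(1 − 1/γ²) = √(1 − 0.0883876) = √0.9116124 = 0.955.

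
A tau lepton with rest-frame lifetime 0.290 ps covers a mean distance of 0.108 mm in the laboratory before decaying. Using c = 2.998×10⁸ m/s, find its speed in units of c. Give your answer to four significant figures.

0.7790c

d = βγcτ ⇒ βγ = d/(cτ) = 1.080×10^-4 m / (8.6942×10^-5 m) = 1.2422.
β = (βγ)/√(1+(βγ)²) = 1.2422/√2.54306 = 0.7790.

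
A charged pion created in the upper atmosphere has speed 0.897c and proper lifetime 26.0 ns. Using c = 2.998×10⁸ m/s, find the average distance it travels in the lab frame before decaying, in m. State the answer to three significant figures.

15.8 m

γ = 1/√(1 − β²) = 1/√(1 − 0.804609) = 1/√0.195391 = 1/0.442031 = 2.2623.
Lab-frame lifetime: Δt = γτ = 2.2623 × 26.0 ns = 58.82 ns.
Distance: d = vΔt = 0.897 × 2.998×10⁸ m/s × 5.8820×10^-8 s = 15.8 m.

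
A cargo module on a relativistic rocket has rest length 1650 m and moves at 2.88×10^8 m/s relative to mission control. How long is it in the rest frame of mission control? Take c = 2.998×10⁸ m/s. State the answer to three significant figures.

458 m

β = v/c = (2.88×10^8 m/s)/(2.998×10⁸ m/s) = 0.96064.
With β = 0.96064, γ = 1/√(1 − 0.96064²) = 1/√0.0771707904 = 3.5998.
Along the direction of motion the measured length is L₀/γ = 1650/3.5998 = 458 m.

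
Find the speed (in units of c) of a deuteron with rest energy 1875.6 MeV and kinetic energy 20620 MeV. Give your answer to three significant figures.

0.997c

γ = 1 + K/(mc²) = 1 + 20620/1875.6 = 11.994.
β = √(1 − 1/γ²) = √(1 − 0.00695139) = √0.99304861 = 0.997.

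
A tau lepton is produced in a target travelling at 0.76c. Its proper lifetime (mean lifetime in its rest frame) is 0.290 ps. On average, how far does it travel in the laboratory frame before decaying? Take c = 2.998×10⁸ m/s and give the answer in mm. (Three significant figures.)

0.102 mm

β² = 0.5776, so γ = 1/√0.4224 = 1.5386.
Lab-frame lifetime: Δt = γτ = 1.5386 × 0.290 ps = 0.44619 ps.
Distance: d = vΔt = 0.76 × 2.998×10⁸ m/s × 4.4619×10^-13 s = 1.02×10^-4 m = 0.102 mm.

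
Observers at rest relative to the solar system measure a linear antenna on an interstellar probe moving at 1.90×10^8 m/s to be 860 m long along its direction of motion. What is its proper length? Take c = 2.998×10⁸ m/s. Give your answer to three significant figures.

β = v/c = (1.90×10^8 m/s)/(2.998×10⁸ m/s) = 0.633756.
γ = 1/√(1 − β²) = 1/√(1 − 0.4016467) = 1/√0.5983533 = 1/0.773533 = 1.2928.
Proper length: L₀ = γ·L = 1.2928 × 860 = 1110 m.

1110 m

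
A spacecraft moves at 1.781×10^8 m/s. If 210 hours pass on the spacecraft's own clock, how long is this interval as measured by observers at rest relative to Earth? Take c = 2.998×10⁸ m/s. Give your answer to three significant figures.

261 hours

β = v/c = (1.781×10^8 m/s)/(2.998×10⁸ m/s) = 0.594063.
With β = 0.594063, γ = 1/√(1 − 0.594063²) = 1/√0.6470892 = 1.2431.
The onboard clock measures proper time, so the interval in the rest frame of Earth is dilated: Δt = γ·Δτ = 1.2431 × 210 hours = 261 hours.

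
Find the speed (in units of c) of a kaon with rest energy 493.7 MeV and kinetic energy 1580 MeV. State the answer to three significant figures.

0.971c

γ = 1 + K/(mc²) = 1 + 1580/493.7 = 4.2003.
β = √(1 − 1/γ²) = √(1 − 0.0566812) = √0.9433188 = 0.971.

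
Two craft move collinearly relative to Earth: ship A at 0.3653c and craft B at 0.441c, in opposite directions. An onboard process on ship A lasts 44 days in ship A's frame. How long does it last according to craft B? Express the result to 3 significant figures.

Speed of ship A in craft B's frame: u = (v_A + v_B)/(1 + v_A v_B/c²) = (0.3653 + 0.441)/(1 + 0.3653×0.441) = 0.8063/1.1610973 = 0.69443; |u| = 0.69443c.
γ for this relative speed: γ = 1/√(1 − 0.482233) = 1.3897.
Ship A's interval is proper; time dilation gives Δt_B = γΔτ = 1.3897 × 44 days = 61.1 days.

61.1 days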